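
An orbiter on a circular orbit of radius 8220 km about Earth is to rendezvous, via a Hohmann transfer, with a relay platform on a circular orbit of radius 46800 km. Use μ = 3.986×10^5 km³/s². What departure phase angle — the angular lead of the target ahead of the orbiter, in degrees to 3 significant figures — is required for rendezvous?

φ = 98.9°

Semi-major axis of the transfer orbit: a_t = (8220 + 46800)/2 = 27510 km.
Transfer time t = π√(a_t³/μ) = 22704.77 s.
Target angular speed ω₂ = √(μ/r₂³) = 6.235910×10^-5 rad/s.
Angle swept by the target during transfer: ω₂·t = 1.4158 rad = 81.12°.
Arrival is 180° from departure on the ellipse, so φ = 180° − 81.12° = 98.9°.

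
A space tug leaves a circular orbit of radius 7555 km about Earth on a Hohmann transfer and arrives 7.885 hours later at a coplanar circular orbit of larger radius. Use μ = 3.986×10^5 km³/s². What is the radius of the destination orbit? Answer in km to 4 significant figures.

Transfer time t = 7.885 hours = 28386 s, and t = π√(a_t³/μ).
So a_t = (μ t²/π²)^(1/3) = (3.986×10^5 × (28386)² / π²)^(1/3) = 31926 km.
Since a_t = (r₁ + r₂)/2, r₂ = 2a_t − r₁ = 2×31926 − 7555 = 56297 km.

r₂ = 56300 km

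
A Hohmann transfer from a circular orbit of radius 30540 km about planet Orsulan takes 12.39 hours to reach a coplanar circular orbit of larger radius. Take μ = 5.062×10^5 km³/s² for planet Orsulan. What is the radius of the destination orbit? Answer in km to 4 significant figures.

r₂ = 62920 km

Transfer time t = 12.39 hours = 44604 s, and t = π√(a_t³/μ).
So a_t = (μ t²/π²)^(1/3) = (5.062×10^5 × (44604)² / π²)^(1/3) = 46729 km.
Since a_t = (r₁ + r₂)/2, r₂ = 2a_t − r₁ = 2×46729 − 30540 = 62918 km.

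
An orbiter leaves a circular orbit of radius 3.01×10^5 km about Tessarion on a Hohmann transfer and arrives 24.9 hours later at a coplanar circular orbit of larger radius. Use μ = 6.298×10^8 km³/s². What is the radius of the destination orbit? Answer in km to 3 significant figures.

Transfer time t = 24.9 hours = 89640 s, and t = π√(a_t³/μ).
So a_t = (μ t²/π²)^(1/3) = (6.298×10^8 × (89640)² / π²)^(1/3) = 8.0039×10^5 km.
Since a_t = (r₁ + r₂)/2, r₂ = 2a_t − r₁ = 2×8.0039×10^5 − 3.010×10^5 = 1.29978×10^6 km.

r₂ = 1.30×10^6 km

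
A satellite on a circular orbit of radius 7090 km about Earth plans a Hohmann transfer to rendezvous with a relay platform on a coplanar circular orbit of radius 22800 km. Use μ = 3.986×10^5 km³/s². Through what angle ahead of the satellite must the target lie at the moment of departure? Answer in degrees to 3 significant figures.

Transfer-ellipse semi-major axis a_t = (r₁ + r₂)/2 = (7090 + 22800)/2 = 14945 km.
The half-period of the transfer ellipse is t = π√(a_t³/μ) = 9091.28 s.
The target's mean motion on its circular orbit is ω₂ = √(μ/r₂³) = 1.83386×10^-4 rad/s.
Angle swept by the target during transfer: ω₂·t = 1.6672 rad = 95.52°.
The satellite traverses 180° on the transfer ellipse, so the target must lead by 180° − 95.52° = 84.5°.

φ = 84.5°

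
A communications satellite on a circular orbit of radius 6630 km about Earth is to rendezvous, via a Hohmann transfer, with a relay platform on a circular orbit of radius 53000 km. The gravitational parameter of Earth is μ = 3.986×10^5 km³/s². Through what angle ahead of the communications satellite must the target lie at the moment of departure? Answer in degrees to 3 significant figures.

φ = 104°

The Hohmann ellipse has a_t = (r₁ + r₂)/2 = 29815 km.
The half-period of the transfer ellipse is t = π√(a_t³/μ) = 25617 s.
The target's mean motion on its circular orbit is ω₂ = √(μ/r₂³) = 5.1743×10^-5 rad/s.
Angle swept by the target during transfer: ω₂·t = 1.3255 rad = 75.95°.
Arrival is 180° from departure on the ellipse, so φ = 180° − 75.95° = 104°.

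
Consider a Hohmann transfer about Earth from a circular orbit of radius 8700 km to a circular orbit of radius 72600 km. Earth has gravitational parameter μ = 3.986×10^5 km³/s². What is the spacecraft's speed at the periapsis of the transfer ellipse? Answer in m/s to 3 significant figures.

Transfer-ellipse semi-major axis a_t = (r₁ + r₂)/2 = (8700 + 72600)/2 = 40650 km.
At periapsis, r = 8700 km.
Applying v² = μ(2/r − 1/a_t): v = 9.046 km/s.

v = 9050 m/s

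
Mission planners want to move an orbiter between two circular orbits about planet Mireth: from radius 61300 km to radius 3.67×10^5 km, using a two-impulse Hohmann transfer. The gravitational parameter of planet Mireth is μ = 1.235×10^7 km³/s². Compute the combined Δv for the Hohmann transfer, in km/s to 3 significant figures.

Δv = 7.08 km/s

The Hohmann ellipse has a_t = (r₁ + r₂)/2 = 2.1415×10^5 km.
Circular speed at r₁: v₁ = √(μ/r₁) = √(1.235×10^7/61300) = 14.1939 km/s.
Transfer-orbit speed at r₁ (vis-viva): v_p = √[μ(2/r₁ − 1/a_t)] = 18.5813 km/s.
First burn Δv₁ = |v_p − v₁| = 4.3874 km/s.
At r₂, v₂ = √(μ/r₂) = 5.80097 km/s.
Transfer-orbit speed at r₂: v_a = √[μ(2/r₂ − 1/a_t)] = 3.10364 km/s.
Second burn Δv₂ = |v₂ − v_a| = 2.6973 km/s.
Δv = Δv₁ + Δv₂ = 4.3874 + 2.6973 = 7.085 km/s.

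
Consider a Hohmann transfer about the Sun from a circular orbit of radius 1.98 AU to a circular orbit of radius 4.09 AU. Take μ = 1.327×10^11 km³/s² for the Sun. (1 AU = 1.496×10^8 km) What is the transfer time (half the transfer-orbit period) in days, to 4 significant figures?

In km: r₁ = 1.98 × 1.496×10^8 = 2.96208×10^8 km; r₂ = 4.09 × 1.496×10^8 = 6.11864×10^8 km.
The Hohmann ellipse has a_t = (r₁ + r₂)/2 = 4.54036×10^8 km.
Transfer time t = π√(a_t³/μ) = π√((4.54036×10^8)³ / 1.327×10^11) = 8.344×10^7 s.
Converting: 8.344×10^7 s ÷ 86400 s/day = 965.7 days.

t = 965.7 days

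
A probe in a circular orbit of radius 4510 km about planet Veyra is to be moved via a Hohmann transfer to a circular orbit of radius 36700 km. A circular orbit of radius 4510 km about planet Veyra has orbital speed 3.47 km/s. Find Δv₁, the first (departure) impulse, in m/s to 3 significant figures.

Δv₁ = 1160 m/s

From the circular-orbit relation v² = μ/r at r = 4510 km: μ = v²r = (3.47)² × 4510 = 54304.5 km³/s².
The Hohmann ellipse has a_t = (r₁ + r₂)/2 = 20605 km.
On the circular orbit at r = 4510 km, v_c = √(μ/r) = 3.470 km/s.
Vis-viva on the transfer ellipse at r = 4510 km gives v_t = √[μ(2/r − 1/a_t)] = 4.631 km/s.
Δv₁ = |v_t − v_c| = |4.631 − 3.470| = 1.161 km/s.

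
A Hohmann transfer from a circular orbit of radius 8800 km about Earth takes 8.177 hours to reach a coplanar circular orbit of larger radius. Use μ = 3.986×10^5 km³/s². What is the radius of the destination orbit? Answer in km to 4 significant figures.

Transfer time t = 8.177 hours = 29437.2 s, and t = π√(a_t³/μ).
So a_t = (μ t²/π²)^(1/3) = (3.986×10^5 × (29437.2)² / π²)^(1/3) = 32710 km.
Since a_t = (r₁ + r₂)/2, r₂ = 2a_t − r₁ = 2×32710 − 8800 = 56620 km.

r₂ = 56620 km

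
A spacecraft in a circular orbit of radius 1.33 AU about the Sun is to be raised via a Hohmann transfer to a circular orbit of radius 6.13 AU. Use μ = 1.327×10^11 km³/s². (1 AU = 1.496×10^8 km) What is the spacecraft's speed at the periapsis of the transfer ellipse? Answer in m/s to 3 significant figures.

In km: r₁ = 1.33 × 1.496×10^8 = 1.98968×10^8 km; r₂ = 6.13 × 1.496×10^8 = 9.17048×10^8 km.
The Hohmann ellipse has a_t = (r₁ + r₂)/2 = 5.58008×10^8 km.
The periapsis of the transfer ellipse is at r = 1.98968×10^8 km.
Applying v² = μ(2/r − 1/a_t): v = 33.11 km/s.

v = 33100 m/s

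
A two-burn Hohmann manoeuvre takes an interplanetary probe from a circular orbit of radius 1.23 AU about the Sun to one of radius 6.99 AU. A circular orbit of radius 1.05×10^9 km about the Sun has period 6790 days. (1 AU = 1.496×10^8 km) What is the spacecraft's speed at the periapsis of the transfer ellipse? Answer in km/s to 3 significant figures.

v = 35.0 km/s

From Kepler's third law T² = 4π²r³/μ at r = 1.05×10^9 km, T = 6790 days = 6790 × 86400 s = 5.86656×10^8 s: μ = 4π²r³/T² = 1.32789×10^11 km³/s².
In km: r₁ = 1.23 × 1.496×10^8 = 1.84008×10^8 km; r₂ = 6.99 × 1.496×10^8 = 1.045704×10^9 km.
Semi-major axis of the transfer orbit: a_t = (1.84008×10^8 + 1.045704×10^9)/2 = 6.14856×10^8 km.
At periapsis, r = 1.84008×10^8 km.
Applying v² = μ(2/r − 1/a_t): v = 35.03 km/s.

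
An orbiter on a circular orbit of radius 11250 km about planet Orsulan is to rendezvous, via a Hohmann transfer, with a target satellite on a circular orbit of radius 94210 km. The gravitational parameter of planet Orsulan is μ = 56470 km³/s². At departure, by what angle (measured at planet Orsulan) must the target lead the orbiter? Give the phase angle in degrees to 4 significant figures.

φ = 104.6°

Transfer-ellipse semi-major axis a_t = (r₁ + r₂)/2 = (11250 + 94210)/2 = 52730 km.
The half-period of the transfer ellipse is t = π√(a_t³/μ) = 1.6008×10^5 s.
The target's mean motion on its circular orbit is ω₂ = √(μ/r₂³) = 8.2179×10^-6 rad/s.
Angle swept by the target during transfer: ω₂·t = 1.3155 rad = 75.37°.
The orbiter traverses 180° on the transfer ellipse, so the target must lead by 180° − 75.37° = 104.6°.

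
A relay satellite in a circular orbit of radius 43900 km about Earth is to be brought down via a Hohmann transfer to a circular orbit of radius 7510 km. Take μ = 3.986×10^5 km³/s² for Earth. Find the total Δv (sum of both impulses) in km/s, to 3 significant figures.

Δv = 3.62 km/s

Transfer-ellipse semi-major axis a_t = (r₁ + r₂)/2 = (43900 + 7510)/2 = 25705 km.
Circular speed at r₁: v₁ = √(μ/r₁) = √(3.986×10^5/43900) = 3.0133 km/s.
Transfer-orbit speed at r₁ (vis-viva equation): v_a = √[μ(2/r₁ − 1/a_t)] = 1.6287 km/s.
First burn Δv₁ = |v_a − v₁| = 1.385 km/s.
At r₂, v₂ = √(μ/r₂) = 7.28532 km/s.
Transfer-orbit speed at r₂: v_p = √[μ(2/r₂ − 1/a_t)] = 9.52077 km/s.
Second burn Δv₂ = |v₂ − v_p| = 2.235 km/s.
Total Δv = Δv₁ + Δv₂ = 3.620 km/s.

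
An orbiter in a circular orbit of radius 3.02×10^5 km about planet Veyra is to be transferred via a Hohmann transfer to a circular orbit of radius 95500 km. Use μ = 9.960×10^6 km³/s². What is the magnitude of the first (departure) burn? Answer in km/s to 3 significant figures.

Δv₁ = 1.76 km/s

The Hohmann ellipse has a_t = (r₁ + r₂)/2 = 1.9875×10^5 km.
On the circular orbit at r = 3.020×10^5 km, v_c = √(μ/r) = 5.743 km/s.
Vis-viva on the transfer ellipse at r = 3.020×10^5 km gives v_t = √[μ(2/r − 1/a_t)] = 3.981 km/s.
Δv₁ = |v_t − v_c| = |3.981 − 5.743| = 1.762 km/s.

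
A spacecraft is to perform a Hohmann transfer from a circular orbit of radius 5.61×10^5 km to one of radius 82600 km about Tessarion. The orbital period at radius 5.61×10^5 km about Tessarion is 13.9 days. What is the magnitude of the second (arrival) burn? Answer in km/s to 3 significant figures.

From Kepler's third law T² = 4π²r³/μ at r = 5.61×10^5 km, T = 13.9 days = 13.9 × 86400 s = 1.20096×10^6 s: μ = 4π²r³/T² = 4.83272×10^6 km³/s².
Transfer-ellipse semi-major axis a_t = (r₁ + r₂)/2 = (5.610×10^5 + 82600)/2 = 3.218×10^5 km.
Circular speed at r = 82600 km: v_c = √(μ/r) = 7.6490 km/s.
Transfer-orbit speed at the same r (vis-viva, a = a_t): v_t = √[μ(2/r − 1/a_t)] = 10.099 km/s.
Δv₂ = |v_t − v_c| = |10.099 − 7.6490| = 2.450 km/s.

Δv₂ = 2.45 km/s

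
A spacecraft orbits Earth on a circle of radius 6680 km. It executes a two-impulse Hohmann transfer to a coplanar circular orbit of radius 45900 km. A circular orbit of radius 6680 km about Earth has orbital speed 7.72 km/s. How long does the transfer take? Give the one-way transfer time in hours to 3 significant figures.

From the circular-orbit relation v² = μ/r at r = 6680 km: μ = v²r = (7.72)² × 6680 = 3.98117×10^5 km³/s².
Semi-major axis of the transfer orbit: a_t = (6680 + 45900)/2 = 26290 km.
By Kepler's third law the transfer-orbit period is T = 2π√(a_t³/μ), so t = T/2 = 21224 s.
Converting: 21224 s ÷ 3600 s/hour = 5.90 hours.

t = 5.90 hours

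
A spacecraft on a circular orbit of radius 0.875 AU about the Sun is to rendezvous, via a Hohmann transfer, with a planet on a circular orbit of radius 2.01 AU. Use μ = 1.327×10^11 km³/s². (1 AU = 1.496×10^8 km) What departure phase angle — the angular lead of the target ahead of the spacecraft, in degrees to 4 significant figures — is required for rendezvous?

In km: r₁ = 0.875 × 1.496×10^8 = 1.309×10^8 km; r₂ = 2.01 × 1.496×10^8 = 3.00696×10^8 km.
Transfer-ellipse semi-major axis a_t = (r₁ + r₂)/2 = (1.309×10^8 + 3.00696×10^8)/2 = 2.15798×10^8 km.
The half-period of the transfer ellipse is t = π√(a_t³/μ) = 2.734×10^7 s.
Target angular speed ω₂ = √(μ/r₂³) = 6.986×10^-8 rad/s.
Angle swept by the target during transfer: ω₂·t = 1.910 rad = 109.43°.
The spacecraft traverses 180° on the transfer ellipse, so the target must lead by 180° − 109.43° = 70.57°.

φ = 70.57°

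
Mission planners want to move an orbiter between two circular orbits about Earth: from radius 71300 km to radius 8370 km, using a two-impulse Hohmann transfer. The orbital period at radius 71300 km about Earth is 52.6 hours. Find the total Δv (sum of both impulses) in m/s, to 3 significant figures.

Δv = 3610 m/s

From Kepler's third law T² = 4π²r³/μ at r = 71300 km, T = 52.6 hours = 52.6 × 3600 s = 1.8936×10^5 s: μ = 4π²r³/T² = 3.99073×10^5 km³/s².
Semi-major axis of the transfer orbit: a_t = (71300 + 8370)/2 = 39835 km.
Circular speed at r₁: v₁ = √(μ/r₁) = √(3.99073×10^5/71300) = 2.3658 km/s.
Transfer-orbit speed at r₁ (vis-viva): v_a = √[μ(2/r₁ − 1/a_t)] = 1.0845 km/s.
First burn Δv₁ = |v_a − v₁| = 1.281 km/s.
At r₂, v₂ = √(μ/r₂) = 6.905 km/s.
Transfer-orbit speed at r₂: v_p = √[μ(2/r₂ − 1/a_t)] = 9.238 km/s.
Second burn Δv₂ = |v₂ − v_p| = 2.333 km/s.
Total Δv = Δv₁ + Δv₂ = 3.614 km/s.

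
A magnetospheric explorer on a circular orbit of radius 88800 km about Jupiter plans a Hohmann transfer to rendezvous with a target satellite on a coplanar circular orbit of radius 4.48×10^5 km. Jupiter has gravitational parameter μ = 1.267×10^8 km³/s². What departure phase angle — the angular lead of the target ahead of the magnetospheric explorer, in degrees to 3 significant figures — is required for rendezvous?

Transfer-ellipse semi-major axis a_t = (r₁ + r₂)/2 = (88800 + 4.480×10^5)/2 = 2.684×10^5 km.
Transfer time t = π√(a_t³/μ) = 38809 s.
The target's mean motion on its circular orbit is ω₂ = √(μ/r₂³) = 3.7538×10^-5 rad/s.
Angle swept by the target during transfer: ω₂·t = 1.4568 rad = 83.47°.
Arrival is 180° from departure on the ellipse, so φ = 180° − 83.47° = 96.5°.

φ = 96.5°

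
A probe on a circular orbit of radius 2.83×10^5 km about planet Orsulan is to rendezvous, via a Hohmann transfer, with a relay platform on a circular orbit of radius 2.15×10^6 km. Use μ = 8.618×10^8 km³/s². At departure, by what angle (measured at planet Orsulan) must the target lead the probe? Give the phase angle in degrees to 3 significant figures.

The Hohmann ellipse has a_t = (r₁ + r₂)/2 = 1.2165×10^6 km.
The half-period of the transfer ellipse is t = π√(a_t³/μ) = 1.4359×10^5 s.
The target's mean motion on its circular orbit is ω₂ = √(μ/r₂³) = 9.3121×10^-6 rad/s.
Angle swept by the target during transfer: ω₂·t = 1.3371 rad = 76.61°.
The probe traverses 180° on the transfer ellipse, so the target must lead by 180° − 76.61° = 103°.

φ = 103°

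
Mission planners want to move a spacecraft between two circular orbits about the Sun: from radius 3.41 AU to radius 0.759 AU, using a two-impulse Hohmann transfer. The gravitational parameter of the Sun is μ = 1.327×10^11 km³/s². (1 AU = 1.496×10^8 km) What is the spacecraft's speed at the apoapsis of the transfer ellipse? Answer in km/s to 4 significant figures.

v = 9.732 km/s

In km: r₁ = 3.41 × 1.496×10^8 = 5.10136×10^8 km; r₂ = 0.759 × 1.496×10^8 = 1.135464×10^8 km.
The Hohmann ellipse has a_t = (r₁ + r₂)/2 = 3.118412×10^8 km.
At apoapsis, r = 5.10136×10^8 km.
From the vis-viva equation, v = √[μ(2/r − 1/a_t)] = 9.732 km/s.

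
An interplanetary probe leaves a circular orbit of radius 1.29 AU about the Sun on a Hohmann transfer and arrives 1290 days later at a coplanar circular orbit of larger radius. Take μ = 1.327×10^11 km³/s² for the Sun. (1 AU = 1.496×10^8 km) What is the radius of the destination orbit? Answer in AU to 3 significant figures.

In km: r₁ = 1.29 × 1.496×10^8 = 1.92984×10^8 km.
Transfer time t = 1290 days = 1.11456×10^8 s, and t = π√(a_t³/μ).
So a_t = (μ t²/π²)^(1/3) = (1.327×10^11 × (1.11456×10^8)² / π²)^(1/3) = 5.5071×10^8 km.
Since a_t = (r₁ + r₂)/2, r₂ = 2a_t − r₁ = 2×5.5071×10^8 − 1.92984×10^8 = 9.08436×10^8 km.
In AU: r₂ = 9.08436×10^8 / 1.496×10^8 = 6.07 AU.

r₂ = 6.07 AU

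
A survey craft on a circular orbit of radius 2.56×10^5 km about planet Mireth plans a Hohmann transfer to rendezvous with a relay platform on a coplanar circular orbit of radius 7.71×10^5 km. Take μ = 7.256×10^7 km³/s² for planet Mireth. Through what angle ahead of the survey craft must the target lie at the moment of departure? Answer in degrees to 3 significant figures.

Semi-major axis of the transfer orbit: a_t = (2.560×10^5 + 7.710×10^5)/2 = 5.135×10^5 km.
The half-period of the transfer ellipse is t = π√(a_t³/μ) = 1.3571×10^5 s.
Target angular speed ω₂ = √(μ/r₂³) = 1.2583×10^-5 rad/s.
Angle swept by the target during transfer: ω₂·t = 1.7076 rad = 97.84°.
The survey craft traverses 180° on the transfer ellipse, so the target must lead by 180° − 97.84° = 82.2°.

φ = 82.2°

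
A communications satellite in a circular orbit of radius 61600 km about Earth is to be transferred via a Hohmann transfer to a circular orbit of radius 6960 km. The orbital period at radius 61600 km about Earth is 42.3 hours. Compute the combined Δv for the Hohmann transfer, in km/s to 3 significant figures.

From Kepler's third law T² = 4π²r³/μ at r = 61600 km, T = 42.3 hours = 42.3 × 3600 s = 1.5228×10^5 s: μ = 4π²r³/T² = 3.97939×10^5 km³/s².
Transfer-ellipse semi-major axis a_t = (r₁ + r₂)/2 = (61600 + 6960)/2 = 34280 km.
Circular speed at r₁: v₁ = √(μ/r₁) = √(3.97939×10^5/61600) = 2.5417 km/s.
On the transfer ellipse at r₁, v² = μ(2/r − 1/a) gives v_a = √[μ(2/r₁ − 1/a_t)] = 1.1453 km/s.
First burn Δv₁ = |v_a − v₁| = 1.396 km/s.
Circular speed at r₂: v₂ = √(μ/r₂) = 7.5614 km/s.
Transfer-orbit speed at r₂: v_p = √[μ(2/r₂ − 1/a_t)] = 10.136 km/s.
Second burn Δv₂ = |v₂ − v_p| = 2.575 km/s.
Total Δv = Δv₁ + Δv₂ = 3.971 km/s.

Δv = 3.97 km/s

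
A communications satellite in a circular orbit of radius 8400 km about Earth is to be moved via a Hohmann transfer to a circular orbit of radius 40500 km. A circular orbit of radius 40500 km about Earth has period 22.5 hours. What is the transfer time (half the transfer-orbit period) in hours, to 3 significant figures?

From Kepler's third law T² = 4π²r³/μ at r = 40500 km, T = 22.5 hours = 22.5 × 3600 s = 81000 s: μ = 4π²r³/T² = 3.99719×10^5 km³/s².
Semi-major axis of the transfer orbit: a_t = (8400 + 40500)/2 = 24450 km.
Transfer time t = π√(a_t³/μ) = π√((24450)³ / 3.99719×10^5) = 19000 s.
Converting: 19000 s ÷ 3600 s/hour = 5.28 hours.

t = 5.28 hours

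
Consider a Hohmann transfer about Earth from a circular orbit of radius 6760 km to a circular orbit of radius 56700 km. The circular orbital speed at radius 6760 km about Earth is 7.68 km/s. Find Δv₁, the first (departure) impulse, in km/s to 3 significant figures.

From the circular-orbit relation v² = μ/r at r = 6760 km: μ = v²r = (7.68)² × 6760 = 3.98721×10^5 km³/s².
Transfer-ellipse semi-major axis a_t = (r₁ + r₂)/2 = (6760 + 56700)/2 = 31730 km.
On the circular orbit at r = 6760 km, v_c = √(μ/r) = 7.6800 km/s.
Vis-viva on the transfer ellipse at r = 6760 km gives v_t = √[μ(2/r − 1/a_t)] = 10.266 km/s.
Δv₁ = |v_t − v_c| = |10.266 − 7.6800| = 2.586 km/s.

Δv₁ = 2.59 km/s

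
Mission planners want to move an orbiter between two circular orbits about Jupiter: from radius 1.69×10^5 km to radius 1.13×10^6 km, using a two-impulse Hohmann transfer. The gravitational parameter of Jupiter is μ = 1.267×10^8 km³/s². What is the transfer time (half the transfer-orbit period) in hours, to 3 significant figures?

Semi-major axis of the transfer orbit: a_t = (1.690×10^5 + 1.130×10^6)/2 = 6.495×10^5 km.
Transfer time t = π√(a_t³/μ) = π√((6.495×10^5)³ / 1.267×10^8) = 1.461×10^5 s.
Converting: 1.461×10^5 s ÷ 3600 s/hour = 40.6 hours.

t = 40.6 hours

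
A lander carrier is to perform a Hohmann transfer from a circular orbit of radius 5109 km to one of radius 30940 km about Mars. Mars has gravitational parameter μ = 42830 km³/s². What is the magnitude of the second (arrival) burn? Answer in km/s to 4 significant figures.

Δv₂ = 0.5502 km/s

Transfer-ellipse semi-major axis a_t = (r₁ + r₂)/2 = (5109 + 30940)/2 = 18024.5 km.
On the circular orbit at r = 30940 km, v_c = √(μ/r) = 1.1766 km/s.
Vis-viva on the transfer ellipse at r = 30940 km gives v_t = √[μ(2/r − 1/a_t)] = 0.62640 km/s.
Δv₂ = |v_t − v_c| = |0.62640 − 1.1766| = 0.5502 km/s.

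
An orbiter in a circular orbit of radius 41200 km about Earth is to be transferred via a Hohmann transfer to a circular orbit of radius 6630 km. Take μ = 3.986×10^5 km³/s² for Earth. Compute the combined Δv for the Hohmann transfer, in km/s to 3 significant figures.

Δv = 3.90 km/s

The Hohmann ellipse has a_t = (r₁ + r₂)/2 = 23915 km.
Circular speed at r₁: v₁ = √(μ/r₁) = √(3.986×10^5/41200) = 3.1104 km/s.
On the transfer ellipse at r₁, vis-viva equation gives v_a = √[μ(2/r₁ − 1/a_t)] = 1.6377 km/s.
First burn Δv₁ = |v_a − v₁| = 1.473 km/s.
At r₂, v₂ = √(μ/r₂) = 7.7538 km/s.
Transfer-orbit speed at r₂: v_p = √[μ(2/r₂ − 1/a_t)] = 10.177 km/s.
Second burn Δv₂ = |v₂ − v_p| = 2.423 km/s.
Δv = Δv₁ + Δv₂ = 1.473 + 2.423 = 3.896 km/s.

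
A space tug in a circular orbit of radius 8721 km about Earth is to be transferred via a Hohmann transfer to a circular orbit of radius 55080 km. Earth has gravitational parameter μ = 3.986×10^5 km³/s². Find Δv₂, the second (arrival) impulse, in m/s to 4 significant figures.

The Hohmann ellipse has a_t = (r₁ + r₂)/2 = 31900.5 km.
Circular speed at r = 55080 km: v_c = √(μ/r) = 2.69012 km/s.
Vis-viva on the transfer ellipse at r = 55080 km gives v_t = √[μ(2/r − 1/a_t)] = 1.40655 km/s.
Δv₂ = |v_t − v_c| = |1.40655 − 2.69012| = 1.284 km/s.

Δv₂ = 1284 m/s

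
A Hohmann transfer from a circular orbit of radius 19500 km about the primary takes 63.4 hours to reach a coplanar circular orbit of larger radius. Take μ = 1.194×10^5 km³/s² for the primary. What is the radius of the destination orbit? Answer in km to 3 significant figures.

r₂ = 1.52×10^5 km

Transfer time t = 63.4 hours = 2.2824×10^5 s, and t = π√(a_t³/μ).
So a_t = (μ t²/π²)^(1/3) = (1.194×10^5 × (2.2824×10^5)² / π²)^(1/3) = 85736 km.
Since a_t = (r₁ + r₂)/2, r₂ = 2a_t − r₁ = 2×85736 − 19500 = 1.51972×10^5 km.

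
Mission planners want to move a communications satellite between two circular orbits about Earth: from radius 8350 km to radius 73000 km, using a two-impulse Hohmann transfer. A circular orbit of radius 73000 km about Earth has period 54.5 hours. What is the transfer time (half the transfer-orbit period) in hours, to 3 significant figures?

From Kepler's third law T² = 4π²r³/μ at r = 73000 km, T = 54.5 hours = 54.5 × 3600 s = 1.962×10^5 s: μ = 4π²r³/T² = 3.98961×10^5 km³/s².
Transfer-ellipse semi-major axis a_t = (r₁ + r₂)/2 = (8350 + 73000)/2 = 40675 km.
Transfer time t = π√(a_t³/μ) = π√((40675)³ / 3.98961×10^5) = 40800 s.
Converting: 40800 s ÷ 3600 s/hour = 11.3 hours.

t = 11.3 hours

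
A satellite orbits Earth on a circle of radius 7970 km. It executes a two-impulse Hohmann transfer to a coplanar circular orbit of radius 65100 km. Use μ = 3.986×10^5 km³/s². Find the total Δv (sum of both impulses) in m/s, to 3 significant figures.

The Hohmann ellipse has a_t = (r₁ + r₂)/2 = 36535 km.
Circular speed at r₁: v₁ = √(μ/r₁) = √(3.986×10^5/7970) = 7.072 km/s.
On the transfer ellipse at r₁, vis-viva equation gives v_p = √[μ(2/r₁ − 1/a_t)] = 9.440 km/s.
First burn Δv₁ = |v_p − v₁| = 2.368 km/s.
Circular speed at r₂: v₂ = √(μ/r₂) = 2.4744 km/s.
Transfer-orbit speed at r₂: v_a = √[μ(2/r₂ − 1/a_t)] = 1.1557 km/s.
Second burn Δv₂ = |v₂ − v_a| = 1.319 km/s.
Total Δv = Δv₁ + Δv₂ = 3.687 km/s.

Δv = 3690 m/s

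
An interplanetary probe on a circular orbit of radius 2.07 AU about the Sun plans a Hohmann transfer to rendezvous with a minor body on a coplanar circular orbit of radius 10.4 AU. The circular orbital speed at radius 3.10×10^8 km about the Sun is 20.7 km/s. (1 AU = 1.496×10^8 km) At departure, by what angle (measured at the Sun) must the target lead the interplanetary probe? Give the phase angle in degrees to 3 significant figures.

φ = 96.4°

From the circular-orbit relation v² = μ/r at r = 3.10×10^8 km: μ = v²r = (20.7)² × 3.10×10^8 = 1.32832×10^11 km³/s².
In km: r₁ = 2.07 × 1.496×10^8 = 3.09672×10^8 km; r₂ = 10.4 × 1.496×10^8 = 1.55584×10^9 km.
The Hohmann ellipse has a_t = (r₁ + r₂)/2 = 9.32756×10^8 km.
Transfer time t = π√(a_t³/μ) = 2.45556×10^8 s.
The target's mean motion on its circular orbit is ω₂ = √(μ/r₂³) = 5.93887×10^-9 rad/s.
Angle swept by the target during transfer: ω₂·t = 1.45833 rad = 83.56°.
The interplanetary probe traverses 180° on the transfer ellipse, so the target must lead by 180° − 83.56° = 96.4°.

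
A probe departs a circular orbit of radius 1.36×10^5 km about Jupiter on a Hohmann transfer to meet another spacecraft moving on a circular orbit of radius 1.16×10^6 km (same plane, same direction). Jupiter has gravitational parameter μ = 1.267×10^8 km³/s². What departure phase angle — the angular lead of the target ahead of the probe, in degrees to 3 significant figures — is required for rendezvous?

Transfer-ellipse semi-major axis a_t = (r₁ + r₂)/2 = (1.360×10^5 + 1.160×10^6)/2 = 6.480×10^5 km.
The half-period of the transfer ellipse is t = π√(a_t³/μ) = 1.4559×10^5 s.
Target angular speed ω₂ = √(μ/r₂³) = 9.0095×10^-6 rad/s.
Angle swept by the target during transfer: ω₂·t = 1.3117 rad = 75.15°.
Arrival is 180° from departure on the ellipse, so φ = 180° − 75.15° = 105°.

φ = 105°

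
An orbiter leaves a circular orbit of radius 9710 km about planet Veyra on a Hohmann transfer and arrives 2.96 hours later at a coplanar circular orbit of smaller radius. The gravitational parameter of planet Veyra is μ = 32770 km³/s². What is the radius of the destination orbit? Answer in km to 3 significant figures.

Transfer time t = 2.96 hours = 10656 s, and t = π√(a_t³/μ).
So a_t = (μ t²/π²)^(1/3) = (32770 × (10656)² / π²)^(1/3) = 7224.2 km.
Since a_t = (r₁ + r₂)/2, r₂ = 2a_t − r₁ = 2×7224.2 − 9710 = 4738.4 km.

r₂ = 4740 km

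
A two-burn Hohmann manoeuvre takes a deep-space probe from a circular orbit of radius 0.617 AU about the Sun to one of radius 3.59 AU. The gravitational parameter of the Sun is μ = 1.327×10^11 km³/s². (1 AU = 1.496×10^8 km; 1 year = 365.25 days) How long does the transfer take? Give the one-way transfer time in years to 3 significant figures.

t = 1.53 years

In km: r₁ = 0.617 × 1.496×10^8 = 9.23032×10^7 km; r₂ = 3.59 × 1.496×10^8 = 5.37064×10^8 km.
Semi-major axis of the transfer orbit: a_t = (9.23032×10^7 + 5.37064×10^8)/2 = 3.146836×10^8 km.
Transfer time t = π√(a_t³/μ) = π√((3.146836×10^8)³ / 1.327×10^11) = 4.814×10^7 s.
Converting: 4.814×10^7 s ÷ 3.15576×10^7 s/year (365.25 × 86400) = 1.53 years.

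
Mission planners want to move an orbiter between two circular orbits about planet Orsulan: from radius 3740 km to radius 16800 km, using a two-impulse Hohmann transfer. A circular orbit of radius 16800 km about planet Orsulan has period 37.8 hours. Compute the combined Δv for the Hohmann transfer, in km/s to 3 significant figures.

Δv = 0.766 km/s

From Kepler's third law T² = 4π²r³/μ at r = 16800 km, T = 37.8 hours = 37.8 × 3600 s = 1.3608×10^5 s: μ = 4π²r³/T² = 10108.8 km³/s².
Transfer-ellipse semi-major axis a_t = (r₁ + r₂)/2 = (3740 + 16800)/2 = 10270 km.
Circular speed at r₁: v₁ = √(μ/r₁) = √(10108.8/3740) = 1.6440 km/s.
Transfer-orbit speed at r₁ (v² = μ(2/r − 1/a)): v_p = √[μ(2/r₁ − 1/a_t)] = 2.1027 km/s.
First burn Δv₁ = |v_p − v₁| = 0.4587 km/s.
At r₂, v₂ = √(μ/r₂) = 0.7757 km/s.
Transfer-orbit speed at r₂: v_a = √[μ(2/r₂ − 1/a_t)] = 0.4681 km/s.
Second burn Δv₂ = |v₂ − v_a| = 0.3076 km/s.
Δv = Δv₁ + Δv₂ = 0.4587 + 0.3076 = 0.7663 km/s.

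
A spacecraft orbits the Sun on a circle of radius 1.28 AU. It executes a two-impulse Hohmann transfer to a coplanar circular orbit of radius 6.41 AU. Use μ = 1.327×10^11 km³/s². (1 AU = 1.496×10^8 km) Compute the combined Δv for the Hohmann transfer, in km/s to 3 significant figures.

Δv = 12.6 km/s

In km: r₁ = 1.28 × 1.496×10^8 = 1.91488×10^8 km; r₂ = 6.41 × 1.496×10^8 = 9.58936×10^8 km.
Semi-major axis of the transfer orbit: a_t = (1.91488×10^8 + 9.58936×10^8)/2 = 5.75212×10^8 km.
Circular speed at r₁: v₁ = √(μ/r₁) = √(1.327×10^11/1.91488×10^8) = 26.325 km/s.
Transfer-orbit speed at r₁ (vis-viva): v_p = √[μ(2/r₁ − 1/a_t)] = 33.990 km/s.
First burn Δv₁ = |v_p − v₁| = 7.665 km/s.
Circular speed at r₂: v₂ = √(μ/r₂) = 11.7636 km/s.
Transfer-orbit speed at r₂: v_a = √[μ(2/r₂ − 1/a_t)] = 6.78731 km/s.
Second burn Δv₂ = |v₂ − v_a| = 4.976 km/s.
Total Δv = Δv₁ + Δv₂ = 12.64 km/s.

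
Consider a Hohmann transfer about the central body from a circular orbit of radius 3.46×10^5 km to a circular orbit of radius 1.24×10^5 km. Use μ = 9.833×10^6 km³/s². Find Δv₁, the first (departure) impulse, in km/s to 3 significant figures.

Transfer-ellipse semi-major axis a_t = (r₁ + r₂)/2 = (3.460×10^5 + 1.240×10^5)/2 = 2.350×10^5 km.
Circular speed at r = 3.460×10^5 km: v_c = √(μ/r) = 5.331 km/s.
Transfer-orbit speed at the same r (vis-viva, a = a_t): v_t = √[μ(2/r − 1/a_t)] = 3.872 km/s.
Δv₁ = |v_t − v_c| = |3.872 − 5.331| = 1.459 km/s.

Δv₁ = 1.46 km/s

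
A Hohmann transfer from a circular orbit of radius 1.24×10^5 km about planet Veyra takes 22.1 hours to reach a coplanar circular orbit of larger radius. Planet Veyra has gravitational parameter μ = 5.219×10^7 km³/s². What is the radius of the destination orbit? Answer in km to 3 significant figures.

Transfer time t = 22.1 hours = 79560 s, and t = π√(a_t³/μ).
So a_t = (μ t²/π²)^(1/3) = (5.219×10^7 × (79560)² / π²)^(1/3) = 3.2227×10^5 km.
Since a_t = (r₁ + r₂)/2, r₂ = 2a_t − r₁ = 2×3.2227×10^5 − 1.240×10^5 = 5.2054×10^5 km.

r₂ = 5.21×10^5 km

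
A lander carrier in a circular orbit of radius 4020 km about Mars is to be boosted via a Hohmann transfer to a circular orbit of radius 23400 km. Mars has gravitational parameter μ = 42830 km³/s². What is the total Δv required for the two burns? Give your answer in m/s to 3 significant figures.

Transfer-ellipse semi-major axis a_t = (r₁ + r₂)/2 = (4020 + 23400)/2 = 13710 km.
Circular speed at r₁: v₁ = √(μ/r₁) = √(42830/4020) = 3.2641 km/s.
On the transfer ellipse at r₁, v² = μ(2/r − 1/a) gives v_p = √[μ(2/r₁ − 1/a_t)] = 4.2643 km/s.
First burn Δv₁ = |v_p − v₁| = 1.0002 km/s.
Circular speed at r₂: v₂ = √(μ/r₂) = 1.3529 km/s.
Transfer-orbit speed at r₂: v_a = √[μ(2/r₂ − 1/a_t)] = 0.73259 km/s.
Second burn Δv₂ = |v₂ − v_a| = 0.62031 km/s.
Δv = Δv₁ + Δv₂ = 1.0002 + 0.62031 = 1.621 km/s.

Δv = 1620 m/s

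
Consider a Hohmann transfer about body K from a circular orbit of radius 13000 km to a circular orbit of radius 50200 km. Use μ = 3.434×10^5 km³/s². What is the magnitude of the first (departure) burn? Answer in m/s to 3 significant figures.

Transfer-ellipse semi-major axis a_t = (r₁ + r₂)/2 = (13000 + 50200)/2 = 31600 km.
Circular speed at r = 13000 km: v_c = √(μ/r) = 5.140 km/s.
Transfer-orbit speed at the same r (vis-viva, a = a_t): v_t = √[μ(2/r − 1/a_t)] = 6.478 km/s.
Δv₁ = |v_t − v_c| = |6.478 − 5.140| = 1.338 km/s.

Δv₁ = 1340 m/s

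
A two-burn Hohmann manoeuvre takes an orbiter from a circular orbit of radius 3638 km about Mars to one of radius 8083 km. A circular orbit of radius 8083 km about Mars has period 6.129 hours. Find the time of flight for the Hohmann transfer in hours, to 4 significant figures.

From Kepler's third law T² = 4π²r³/μ at r = 8083 km, T = 6.129 hours = 6.129 × 3600 s = 22064.4 s: μ = 4π²r³/T² = 42824.6 km³/s².
The Hohmann ellipse has a_t = (r₁ + r₂)/2 = 5860.5 km.
Transfer time t = π√(a_t³/μ) = π√((5860.5)³ / 42824.6) = 6811 s.
Converting: 6811 s ÷ 3600 s/hour = 1.892 hours.

t = 1.892 hours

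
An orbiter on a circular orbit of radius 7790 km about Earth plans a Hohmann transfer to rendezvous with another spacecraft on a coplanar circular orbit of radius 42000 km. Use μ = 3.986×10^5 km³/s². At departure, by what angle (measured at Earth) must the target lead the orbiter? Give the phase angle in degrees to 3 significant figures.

Semi-major axis of the transfer orbit: a_t = (7790 + 42000)/2 = 24895 km.
Transfer time t = π√(a_t³/μ) = 19546 s.
The target's mean motion on its circular orbit is ω₂ = √(μ/r₂³) = 7.3349×10^-5 rad/s.
Angle swept by the target during transfer: ω₂·t = 1.4337 rad = 82.14°.
Arrival is 180° from departure on the ellipse, so φ = 180° − 82.14° = 97.9°.

φ = 97.9°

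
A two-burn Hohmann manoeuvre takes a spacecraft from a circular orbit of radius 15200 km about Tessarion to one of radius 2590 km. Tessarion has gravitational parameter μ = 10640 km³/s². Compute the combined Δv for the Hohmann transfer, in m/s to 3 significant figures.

Δv = 1010 m/s

Semi-major axis of the transfer orbit: a_t = (15200 + 2590)/2 = 8895 km.
Circular speed at r₁: v₁ = √(μ/r₁) = √(10640/15200) = 0.8367 km/s.
On the transfer ellipse at r₁, v² = μ(2/r − 1/a) gives v_a = √[μ(2/r₁ − 1/a_t)] = 0.4515 km/s.
First burn Δv₁ = |v_a − v₁| = 0.3852 km/s.
At r₂, v₂ = √(μ/r₂) = 2.0268 km/s.
Transfer-orbit speed at r₂: v_p = √[μ(2/r₂ − 1/a_t)] = 2.6495 km/s.
Second burn Δv₂ = |v₂ − v_p| = 0.6227 km/s.
Total Δv = Δv₁ + Δv₂ = 1.008 km/s.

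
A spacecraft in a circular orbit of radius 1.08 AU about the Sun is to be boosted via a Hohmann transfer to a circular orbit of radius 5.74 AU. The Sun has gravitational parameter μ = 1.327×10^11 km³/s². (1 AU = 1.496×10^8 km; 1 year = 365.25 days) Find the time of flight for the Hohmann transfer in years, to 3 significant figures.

In km: r₁ = 1.08 × 1.496×10^8 = 1.61568×10^8 km; r₂ = 5.74 × 1.496×10^8 = 8.58704×10^8 km.
The Hohmann ellipse has a_t = (r₁ + r₂)/2 = 5.10136×10^8 km.
Half the transfer-orbit period gives t = π√(a_t³/μ) = 9.937×10^7 s.
Converting: 9.937×10^7 s ÷ 3.15576×10^7 s/year (365.25 × 86400) = 3.15 years.

t = 3.15 years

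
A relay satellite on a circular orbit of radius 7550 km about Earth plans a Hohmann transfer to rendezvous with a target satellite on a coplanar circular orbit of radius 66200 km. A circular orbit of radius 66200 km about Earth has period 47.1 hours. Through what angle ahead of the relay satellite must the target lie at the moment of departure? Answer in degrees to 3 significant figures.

φ = 105°

From Kepler's third law T² = 4π²r³/μ at r = 66200 km, T = 47.1 hours = 47.1 × 3600 s = 1.6956×10^5 s: μ = 4π²r³/T² = 3.98370×10^5 km³/s².
The Hohmann ellipse has a_t = (r₁ + r₂)/2 = 36875 km.
The half-period of the transfer ellipse is t = π√(a_t³/μ) = 35250 s.
The target's mean motion on its circular orbit is ω₂ = √(μ/r₂³) = 3.706×10^-5 rad/s.
Angle swept by the target during transfer: ω₂·t = 1.306 rad = 74.83°.
The relay satellite traverses 180° on the transfer ellipse, so the target must lead by 180° − 74.83° = 105°.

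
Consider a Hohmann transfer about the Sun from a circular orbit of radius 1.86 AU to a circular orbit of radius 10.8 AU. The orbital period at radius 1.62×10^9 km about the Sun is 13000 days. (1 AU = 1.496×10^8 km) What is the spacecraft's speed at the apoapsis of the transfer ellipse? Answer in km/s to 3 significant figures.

v = 4.92 km/s

From Kepler's third law T² = 4π²r³/μ at r = 1.62×10^9 km, T = 13000 days = 13000 × 86400 s = 1.1232×10^9 s: μ = 4π²r³/T² = 1.33043×10^11 km³/s².
In km: r₁ = 1.86 × 1.496×10^8 = 2.78256×10^8 km; r₂ = 10.8 × 1.496×10^8 = 1.61568×10^9 km.
Transfer-ellipse semi-major axis a_t = (r₁ + r₂)/2 = (2.78256×10^8 + 1.61568×10^9)/2 = 9.46968×10^8 km.
The apoapsis of the transfer ellipse is at r = 1.61568×10^9 km.
From the vis-viva equation, v = √[μ(2/r − 1/a_t)] = 4.919 km/s.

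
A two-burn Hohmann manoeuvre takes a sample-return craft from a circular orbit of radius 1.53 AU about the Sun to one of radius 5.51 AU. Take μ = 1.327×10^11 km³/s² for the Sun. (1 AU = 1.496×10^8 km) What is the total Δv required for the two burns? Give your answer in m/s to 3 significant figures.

In km: r₁ = 1.53 × 1.496×10^8 = 2.28888×10^8 km; r₂ = 5.51 × 1.496×10^8 = 8.24296×10^8 km.
Semi-major axis of the transfer orbit: a_t = (2.28888×10^8 + 8.24296×10^8)/2 = 5.26592×10^8 km.
At r₁ the circular-orbit speed is v₁ = √(μ/r₁) = 24.078 km/s.
Transfer-orbit speed at r₁ (v² = μ(2/r − 1/a)): v_p = √[μ(2/r₁ − 1/a_t)] = 30.125 km/s.
First burn Δv₁ = |v_p − v₁| = 6.047 km/s.
At r₂, v₂ = √(μ/r₂) = 12.688 km/s.
Transfer-orbit speed at r₂: v_a = √[μ(2/r₂ − 1/a_t)] = 8.3650 km/s.
Second burn Δv₂ = |v₂ − v_a| = 4.323 km/s.
Total Δv = Δv₁ + Δv₂ = 10.37 km/s.

Δv = 10400 m/s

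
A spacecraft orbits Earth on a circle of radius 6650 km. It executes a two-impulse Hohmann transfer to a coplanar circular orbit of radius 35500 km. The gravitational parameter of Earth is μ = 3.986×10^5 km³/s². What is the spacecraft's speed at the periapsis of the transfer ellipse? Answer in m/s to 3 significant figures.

Semi-major axis of the transfer orbit: a_t = (6650 + 35500)/2 = 21075 km.
At periapsis, r = 6650 km.
Applying v² = μ(2/r − 1/a_t): v = 10.05 km/s.

v = 10000 m/s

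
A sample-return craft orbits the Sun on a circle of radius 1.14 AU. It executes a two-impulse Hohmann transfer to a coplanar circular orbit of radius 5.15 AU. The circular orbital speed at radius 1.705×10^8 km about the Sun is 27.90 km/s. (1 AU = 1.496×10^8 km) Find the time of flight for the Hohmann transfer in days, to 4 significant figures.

t = 1019 days

From the circular-orbit relation v² = μ/r at r = 1.705×10^8 km: μ = v²r = (27.90)² × 1.705×10^8 = 1.32719×10^11 km³/s².
In km: r₁ = 1.14 × 1.496×10^8 = 1.70544×10^8 km; r₂ = 5.15 × 1.496×10^8 = 7.7044×10^8 km.
Semi-major axis of the transfer orbit: a_t = (1.70544×10^8 + 7.7044×10^8)/2 = 4.70492×10^8 km.
Transfer time t = π√(a_t³/μ) = π√((4.70492×10^8)³ / 1.32719×10^11) = 8.801×10^7 s.
Converting: 8.801×10^7 s ÷ 86400 s/day = 1019 days.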